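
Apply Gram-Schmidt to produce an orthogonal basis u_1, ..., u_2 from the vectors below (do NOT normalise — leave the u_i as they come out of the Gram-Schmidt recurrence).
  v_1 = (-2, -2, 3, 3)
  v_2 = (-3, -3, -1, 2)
Orthogonal basis:
  u_1 = (-2, -2, 3, 3)
  u_2 = (-24/13, -24/13, -71/26, 7/26)

Apply the Gram-Schmidt recurrence
  u_1 = v_1
  u_i = v_i − Σ_{j<i} ((v_i · u_j) / (u_j · u_j)) · u_j.

Step by step this gives:
  u_1 = (-2, -2, 3, 3)
  u_2 = (-24/13, -24/13, -71/26, 7/26)

Orthogonality check:
  u_2 · u_1 = 0 (should be 0)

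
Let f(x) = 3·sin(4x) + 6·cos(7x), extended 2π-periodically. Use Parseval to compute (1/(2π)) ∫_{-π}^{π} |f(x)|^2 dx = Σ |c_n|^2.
Σ |c_n|^2 = 45/2

Expand |f|^2 and use orthogonality of {sin(nx), cos(mx)} on [-π, π]:
  ∫_{-π}^{π} sin(nx)^2 dx = π, ∫ cos(mx)^2 dx = π, and cross terms integrate to 0.
So ∫_{-π}^{π} f(x)^2 dx = 3^2 · π + 6^2 · π = (9 + 36)π.
Divide by 2π: (9 + 36)/2 = 45/2.
By Parseval, this equals Σ |c_n|^2.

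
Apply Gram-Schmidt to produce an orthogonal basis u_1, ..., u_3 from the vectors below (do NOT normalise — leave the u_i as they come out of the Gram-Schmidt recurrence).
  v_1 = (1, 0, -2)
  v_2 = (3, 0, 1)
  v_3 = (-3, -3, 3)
Orthogonal basis:
  u_1 = (1, 0, -2)
  u_2 = (14/5, 0, 7/5)
  u_3 = (0, -3, 0)

Apply the Gram-Schmidt recurrence
  u_1 = v_1
  u_i = v_i − Σ_{j<i} ((v_i · u_j) / (u_j · u_j)) · u_j.

Step by step this gives:
  u_1 = (1, 0, -2)
  u_2 = (14/5, 0, 7/5)
  u_3 = (0, -3, 0)

Orthogonality check:
  u_2 · u_1 = 0 (should be 0)
  u_3 · u_1 = 0 (should be 0)
  u_3 · u_2 = 0 (should be 0)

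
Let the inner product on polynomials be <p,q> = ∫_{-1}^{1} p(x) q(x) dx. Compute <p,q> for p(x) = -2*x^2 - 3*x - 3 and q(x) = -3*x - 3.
<p,q> = 28

Expand the product: p(x)·q(x) = 6*x^3 + 15*x^2 + 18*x + 9.
∫_{-1}^{1} of each monomial x^k gives [2/(k+1) if k even, 0 if k odd]. Integrating term-by-term (or equivalently evaluating the antiderivative F(x) = 3*x^4/2 + 5*x^3 + 9*x^2 + 9*x at the endpoints):
  F(1) − F(−1) = 49/2 − (-7/2) = 28.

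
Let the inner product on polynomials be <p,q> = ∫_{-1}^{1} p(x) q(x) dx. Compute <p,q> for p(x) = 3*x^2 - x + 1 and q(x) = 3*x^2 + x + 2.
<p,q> = 194/15

Expand the product: p(x)·q(x) = 9*x^4 + 8*x^2 - x + 2.
∫_{-1}^{1} of each monomial x^k gives [2/(k+1) if k even, 0 if k odd]. Integrating term-by-term (or equivalently evaluating the antiderivative F(x) = 9*x^5/5 + 8*x^3/3 - x^2/2 + 2*x at the endpoints):
  F(1) − F(−1) = 179/30 − (-209/30) = 194/15.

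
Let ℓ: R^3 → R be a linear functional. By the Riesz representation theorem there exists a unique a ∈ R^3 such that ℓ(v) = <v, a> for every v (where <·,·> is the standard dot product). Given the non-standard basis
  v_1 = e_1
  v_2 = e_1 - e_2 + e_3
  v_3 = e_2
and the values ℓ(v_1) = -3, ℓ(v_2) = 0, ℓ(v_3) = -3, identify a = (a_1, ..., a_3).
a = (-3, -3, 0)

Write a = (a_1, ..., a_3) in the standard basis. For each basis vector v_i, ℓ(v_i) = <v_i, a> is a linear equation in the a_j's. Collect the n equations into a matrix system V a = ℓ, where row i of V is v_i (expressed in the standard basis). Since V is invertible (lower-triangular with 1s on the diagonal, up to permutation), solve by back-substitution:
  V =
[[1, 0, 0],
 [1, -1, 1],
 [0, 1, 0]]
  V a = (-3, 0, -3)
Solving gives a = (-3, -3, 0).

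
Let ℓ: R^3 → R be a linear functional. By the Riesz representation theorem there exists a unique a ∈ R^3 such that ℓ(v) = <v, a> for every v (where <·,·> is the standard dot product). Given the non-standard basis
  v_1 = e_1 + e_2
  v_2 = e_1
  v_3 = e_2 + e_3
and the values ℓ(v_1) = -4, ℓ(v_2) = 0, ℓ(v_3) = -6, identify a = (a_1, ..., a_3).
a = (0, -4, -2)

Write a = (a_1, ..., a_3) in the standard basis. For each basis vector v_i, ℓ(v_i) = <v_i, a> is a linear equation in the a_j's. Collect the n equations into a matrix system V a = ℓ, where row i of V is v_i (expressed in the standard basis). Since V is invertible (lower-triangular with 1s on the diagonal, up to permutation), solve by back-substitution:
  V =
[[1, 1, 0],
 [1, 0, 0],
 [0, 1, 1]]
  V a = (-4, 0, -6)
Solving gives a = (0, -4, -2).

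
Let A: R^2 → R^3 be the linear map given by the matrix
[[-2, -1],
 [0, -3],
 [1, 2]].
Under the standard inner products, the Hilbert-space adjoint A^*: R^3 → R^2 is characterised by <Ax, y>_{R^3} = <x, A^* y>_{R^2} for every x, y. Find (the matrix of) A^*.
A^* = A^T =
[[-2, 0, 1],
 [-1, -3, 2]]

For real matrices with standard dot products, the defining identity <Ax, y> = <x, A^* y> gives (Ax)^T y = x^T (A^*) y, i.e. x^T A^T y = x^T (A^*) y. Since this holds for all x, y, we must have A^* = A^T. Therefore
A^* =
[[-2, 0, 1],
 [-1, -3, 2]].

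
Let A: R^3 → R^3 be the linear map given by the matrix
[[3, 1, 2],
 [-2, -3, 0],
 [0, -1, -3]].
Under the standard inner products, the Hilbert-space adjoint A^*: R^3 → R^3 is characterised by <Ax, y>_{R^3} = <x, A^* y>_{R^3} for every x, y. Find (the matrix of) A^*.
A^* = A^T =
[[3, -2, 0],
 [1, -3, -1],
 [2, 0, -3]]

For real matrices with standard dot products, the defining identity <Ax, y> = <x, A^* y> gives (Ax)^T y = x^T (A^*) y, i.e. x^T A^T y = x^T (A^*) y. Since this holds for all x, y, we must have A^* = A^T. Therefore
A^* =
[[3, -2, 0],
 [1, -3, -1],
 [2, 0, -3]].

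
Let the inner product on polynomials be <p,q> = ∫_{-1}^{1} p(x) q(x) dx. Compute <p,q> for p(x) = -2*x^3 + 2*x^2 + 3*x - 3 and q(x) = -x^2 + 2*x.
<p,q> = 18/5

Expand the product: p(x)·q(x) = 2*x^5 - 6*x^4 + x^3 + 9*x^2 - 6*x.
∫_{-1}^{1} of each monomial x^k gives [2/(k+1) if k even, 0 if k odd]. Integrating term-by-term (or equivalently evaluating the antiderivative F(x) = x^6/3 - 6*x^5/5 + x^4/4 + 3*x^3 - 3*x^2 at the endpoints):
  F(1) − F(−1) = -37/60 − (-253/60) = 18/5.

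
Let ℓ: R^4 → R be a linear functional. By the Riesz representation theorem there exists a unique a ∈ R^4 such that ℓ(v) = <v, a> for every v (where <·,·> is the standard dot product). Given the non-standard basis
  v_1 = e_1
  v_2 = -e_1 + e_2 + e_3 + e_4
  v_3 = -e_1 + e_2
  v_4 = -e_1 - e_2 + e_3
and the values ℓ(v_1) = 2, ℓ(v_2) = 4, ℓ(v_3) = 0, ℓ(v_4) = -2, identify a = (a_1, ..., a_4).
a = (2, 2, 2, 2)

Write a = (a_1, ..., a_4) in the standard basis. For each basis vector v_i, ℓ(v_i) = <v_i, a> is a linear equation in the a_j's. Collect the n equations into a matrix system V a = ℓ, where row i of V is v_i (expressed in the standard basis). Since V is invertible (lower-triangular with 1s on the diagonal, up to permutation), solve by back-substitution:
  V =
[[1, 0, 0, 0],
 [-1, 1, 1, 1],
 [-1, 1, 0, 0],
 [-1, -1, 1, 0]]
  V a = (2, 4, 0, -2)
Solving gives a = (2, 2, 2, 2).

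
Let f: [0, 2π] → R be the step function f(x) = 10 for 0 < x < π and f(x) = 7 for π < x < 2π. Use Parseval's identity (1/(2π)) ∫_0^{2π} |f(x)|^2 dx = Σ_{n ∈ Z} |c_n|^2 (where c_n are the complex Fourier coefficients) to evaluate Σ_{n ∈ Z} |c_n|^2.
Σ |c_n|^2 = 149/2

Parseval equates the L^2 energy of f (normalised by 1/(2π)) with the ℓ^2 sum of its Fourier coefficients: (1/(2π)) ∫_0^{2π} |f|^2 = Σ |c_n|^2.
Compute the left side: (1/(2π)) [∫_0^π 10^2 dx + ∫_π^{2π} 7^2 dx] = (1/(2π)) · (100π + 49π) = (100 + 49)/2 = 149/2.
So Σ_{n ∈ Z} |c_n|^2 = 149/2.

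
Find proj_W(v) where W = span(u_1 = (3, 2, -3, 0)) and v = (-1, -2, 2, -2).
proj_W(v) = (-39/22, -13/11, 39/22, 0)

Set up U = [u_1 | ... | u_1] ∈ R^(4×1). The projector onto W = col(U) is P = U (U^T U)^(-1) U^T.
Compute U^T U =
  [22],
and U^T v = (-13).
Solve U^T U · c = U^T v for the coefficients: c = (-13/22). The projection is proj_W(v) = U c.
Check: (v - proj_W(v)) · u_1 = 0  (should be 0).
Result: proj_W(v) = (-39/22, -13/11, 39/22, 0).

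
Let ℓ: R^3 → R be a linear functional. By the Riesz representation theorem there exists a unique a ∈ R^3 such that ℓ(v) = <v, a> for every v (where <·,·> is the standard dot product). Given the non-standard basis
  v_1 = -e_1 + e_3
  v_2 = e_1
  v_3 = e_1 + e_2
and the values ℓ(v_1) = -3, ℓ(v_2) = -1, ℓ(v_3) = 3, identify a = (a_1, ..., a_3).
a = (-1, 4, -4)

Write a = (a_1, ..., a_3) in the standard basis. For each basis vector v_i, ℓ(v_i) = <v_i, a> is a linear equation in the a_j's. Collect the n equations into a matrix system V a = ℓ, where row i of V is v_i (expressed in the standard basis). Since V is invertible (lower-triangular with 1s on the diagonal, up to permutation), solve by back-substitution:
  V =
[[-1, 0, 1],
 [1, 0, 0],
 [1, 1, 0]]
  V a = (-3, -1, 3)
Solving gives a = (-1, 4, -4).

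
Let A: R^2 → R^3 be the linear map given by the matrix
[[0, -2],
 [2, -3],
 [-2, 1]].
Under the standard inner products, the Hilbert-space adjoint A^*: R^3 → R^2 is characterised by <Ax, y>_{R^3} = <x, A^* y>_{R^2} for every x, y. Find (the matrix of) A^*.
A^* = A^T =
[[0, 2, -2],
 [-2, -3, 1]]

For real matrices with standard dot products, the defining identity <Ax, y> = <x, A^* y> gives (Ax)^T y = x^T (A^*) y, i.e. x^T A^T y = x^T (A^*) y. Since this holds for all x, y, we must have A^* = A^T. Therefore
A^* =
[[0, 2, -2],
 [-2, -3, 1]].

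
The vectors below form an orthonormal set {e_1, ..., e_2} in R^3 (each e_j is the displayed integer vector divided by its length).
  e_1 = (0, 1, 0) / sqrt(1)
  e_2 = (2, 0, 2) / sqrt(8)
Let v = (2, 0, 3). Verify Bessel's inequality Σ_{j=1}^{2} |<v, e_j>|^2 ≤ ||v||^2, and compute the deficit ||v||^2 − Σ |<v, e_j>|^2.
Σ |<v, e_j>|^2 = 25/2; ||v||^2 = 13; deficit = 1/2

Write each e_j = u_j / sqrt(<u_j, u_j>) where u_j is the displayed integer vector. Then <v, e_j> = <v, u_j> / sqrt(<u_j, u_j>), so |<v, e_j>|^2 = <v, u_j>^2 / <u_j, u_j>.
Coefficients: <v, e_1> = 0/sqrt(1), <v, e_2> = 10/sqrt(8).
Square and sum: Σ |<v, e_j>|^2 = 25/2.
Compute ||v||^2 = v·v = 13.
Deficit = 13 − 25/2 = 1/2 ≥ 0, confirming Bessel's inequality. (The deficit equals ||v − Σ <v,e_j> e_j||^2, the squared distance from v to span{e_j}.)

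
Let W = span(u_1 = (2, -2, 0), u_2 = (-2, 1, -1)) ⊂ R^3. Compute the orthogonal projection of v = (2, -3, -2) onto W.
proj_W(v) = (5/3, -10/3, -5/3)

Set up U = [u_1 | ... | u_2] ∈ R^(3×2). The projector onto W = col(U) is P = U (U^T U)^(-1) U^T.
Compute U^T U =
  [8, -6]
  [-6, 6],
and U^T v = (10, -5).
Solve U^T U · c = U^T v for the coefficients: c = (5/2, 5/3). The projection is proj_W(v) = U c.
Check: (v - proj_W(v)) · u_1 = 0  (should be 0).
Check: (v - proj_W(v)) · u_2 = 0  (should be 0).
Result: proj_W(v) = (5/3, -10/3, -5/3).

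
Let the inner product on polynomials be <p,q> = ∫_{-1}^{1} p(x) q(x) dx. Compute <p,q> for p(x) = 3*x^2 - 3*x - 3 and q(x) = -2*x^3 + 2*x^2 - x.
<p,q> = 14/5

Expand the product: p(x)·q(x) = -6*x^5 + 12*x^4 - 3*x^3 - 3*x^2 + 3*x.
∫_{-1}^{1} of each monomial x^k gives [2/(k+1) if k even, 0 if k odd]. Integrating term-by-term (or equivalently evaluating the antiderivative F(x) = -x^6 + 12*x^5/5 - 3*x^4/4 - x^3 + 3*x^2/2 at the endpoints):
  F(1) − F(−1) = 23/20 − (-33/20) = 14/5.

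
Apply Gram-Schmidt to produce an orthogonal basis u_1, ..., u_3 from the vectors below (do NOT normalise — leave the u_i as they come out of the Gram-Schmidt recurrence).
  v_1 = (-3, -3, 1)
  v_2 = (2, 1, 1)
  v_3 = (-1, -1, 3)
Orthogonal basis:
  u_1 = (-3, -3, 1)
  u_2 = (14/19, -5/19, 27/19)
  u_3 = (-16/25, 4/5, 12/25)

Apply the Gram-Schmidt recurrence
  u_1 = v_1
  u_i = v_i − Σ_{j<i} ((v_i · u_j) / (u_j · u_j)) · u_j.

Step by step this gives:
  u_1 = (-3, -3, 1)
  u_2 = (14/19, -5/19, 27/19)
  u_3 = (-16/25, 4/5, 12/25)

Orthogonality check:
  u_2 · u_1 = 0 (should be 0)
  u_3 · u_1 = 0 (should be 0)
  u_3 · u_2 = 0 (should be 0)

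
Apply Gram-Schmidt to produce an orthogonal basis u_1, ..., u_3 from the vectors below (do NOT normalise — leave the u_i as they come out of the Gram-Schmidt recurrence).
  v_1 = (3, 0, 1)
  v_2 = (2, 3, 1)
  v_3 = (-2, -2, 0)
Orthogonal basis:
  u_1 = (3, 0, 1)
  u_2 = (-1/10, 3, 3/10)
  u_3 = (-24/91, -8/91, 72/91)

Apply the Gram-Schmidt recurrence
  u_1 = v_1
  u_i = v_i − Σ_{j<i} ((v_i · u_j) / (u_j · u_j)) · u_j.

Step by step this gives:
  u_1 = (3, 0, 1)
  u_2 = (-1/10, 3, 3/10)
  u_3 = (-24/91, -8/91, 72/91)

Orthogonality check:
  u_2 · u_1 = 0 (should be 0)
  u_3 · u_1 = 0 (should be 0)
  u_3 · u_2 = 0 (should be 0)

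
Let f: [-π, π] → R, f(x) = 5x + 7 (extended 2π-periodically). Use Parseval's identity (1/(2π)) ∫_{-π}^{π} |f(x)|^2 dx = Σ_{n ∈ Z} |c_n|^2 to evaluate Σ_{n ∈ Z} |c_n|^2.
Σ |c_n|^2 = 25π^2/3 + 49

Expand and integrate term by term over [-π, π]:
  ∫ (5x)^2 dx = 25·(2π^3/3); ∫ 2·5·(7)·x dx = 0 (odd integrand); ∫ 7^2 dx = 49·2π.
So (1/(2π)) ∫_{-π}^{π} (5x + 7)^2 dx = 25π^2/3 + 49 = 25π^2/3 + 49.
Parseval ⇒ Σ |c_n|^2 = 25π^2/3 + 49.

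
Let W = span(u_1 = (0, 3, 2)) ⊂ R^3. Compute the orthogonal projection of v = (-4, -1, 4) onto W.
proj_W(v) = (0, 15/13, 10/13)

Set up U = [u_1 | ... | u_1] ∈ R^(3×1). The projector onto W = col(U) is P = U (U^T U)^(-1) U^T.
Compute U^T U =
  [13],
and U^T v = (5).
Solve U^T U · c = U^T v for the coefficients: c = (5/13). The projection is proj_W(v) = U c.
Check: (v - proj_W(v)) · u_1 = 0  (should be 0).
Result: proj_W(v) = (0, 15/13, 10/13).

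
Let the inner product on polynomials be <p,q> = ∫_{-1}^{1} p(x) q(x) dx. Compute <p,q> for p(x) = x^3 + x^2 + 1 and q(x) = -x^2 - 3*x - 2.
<p,q> = -38/5

Expand the product: p(x)·q(x) = -x^5 - 4*x^4 - 5*x^3 - 3*x^2 - 3*x - 2.
∫_{-1}^{1} of each monomial x^k gives [2/(k+1) if k even, 0 if k odd]. Integrating term-by-term (or equivalently evaluating the antiderivative F(x) = -x^6/6 - 4*x^5/5 - 5*x^4/4 - x^3 - 3*x^2/2 - 2*x at the endpoints):
  F(1) − F(−1) = -403/60 − (53/60) = -38/5.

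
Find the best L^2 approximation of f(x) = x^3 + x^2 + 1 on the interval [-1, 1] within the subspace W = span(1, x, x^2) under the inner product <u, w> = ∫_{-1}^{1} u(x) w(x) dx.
g(x) = x^2 + 3*x/5 + 1

The best approximation g ∈ W is the orthogonal projection of f onto W. Writing g = a_0 + a_1 x + a_2 x^2, the coefficients solve the normal equations G · a = b where
  G_{ij} = <φ_i, φ_j> and b_i = <f, φ_i>, with φ_0 = 1, φ_1 = x, φ_2 = x^2.
G =
  [2, 0, 2/3]
  [0, 2/3, 0]
  [2/3, 0, 2/5],
b = (8/3, 2/5, 16/15).
Solving gives a_0 = 1, a_1 = 3/5, a_2 = 1, so
  g(x) = x^2 + 3*x/5 + 1.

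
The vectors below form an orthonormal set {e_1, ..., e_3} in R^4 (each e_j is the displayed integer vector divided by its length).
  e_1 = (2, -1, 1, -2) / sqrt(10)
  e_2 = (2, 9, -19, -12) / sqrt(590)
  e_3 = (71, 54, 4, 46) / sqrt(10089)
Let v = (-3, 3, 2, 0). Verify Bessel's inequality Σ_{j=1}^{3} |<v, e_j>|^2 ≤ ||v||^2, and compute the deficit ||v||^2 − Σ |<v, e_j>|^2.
Σ |<v, e_j>|^2 = 953/171; ||v||^2 = 22; deficit = 2809/171

Write each e_j = u_j / sqrt(<u_j, u_j>) where u_j is the displayed integer vector. Then <v, e_j> = <v, u_j> / sqrt(<u_j, u_j>), so |<v, e_j>|^2 = <v, u_j>^2 / <u_j, u_j>.
Coefficients: <v, e_1> = -7/sqrt(10), <v, e_2> = -17/sqrt(590), <v, e_3> = -43/sqrt(10089).
Square and sum: Σ |<v, e_j>|^2 = 953/171.
Compute ||v||^2 = v·v = 22.
Deficit = 22 − 953/171 = 2809/171 ≥ 0, confirming Bessel's inequality. (The deficit equals ||v − Σ <v,e_j> e_j||^2, the squared distance from v to span{e_j}.)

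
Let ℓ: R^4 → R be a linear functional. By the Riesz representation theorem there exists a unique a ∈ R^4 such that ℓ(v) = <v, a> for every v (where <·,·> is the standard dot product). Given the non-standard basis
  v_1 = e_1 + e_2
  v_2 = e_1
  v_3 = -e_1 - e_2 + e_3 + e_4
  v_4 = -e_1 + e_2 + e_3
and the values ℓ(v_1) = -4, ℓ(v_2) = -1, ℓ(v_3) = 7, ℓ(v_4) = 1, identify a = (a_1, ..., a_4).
a = (-1, -3, 3, 0)

Write a = (a_1, ..., a_4) in the standard basis. For each basis vector v_i, ℓ(v_i) = <v_i, a> is a linear equation in the a_j's. Collect the n equations into a matrix system V a = ℓ, where row i of V is v_i (expressed in the standard basis). Since V is invertible (lower-triangular with 1s on the diagonal, up to permutation), solve by back-substitution:
  V =
[[1, 1, 0, 0],
 [1, 0, 0, 0],
 [-1, -1, 1, 1],
 [-1, 1, 1, 0]]
  V a = (-4, -1, 7, 1)
Solving gives a = (-1, -3, 3, 0).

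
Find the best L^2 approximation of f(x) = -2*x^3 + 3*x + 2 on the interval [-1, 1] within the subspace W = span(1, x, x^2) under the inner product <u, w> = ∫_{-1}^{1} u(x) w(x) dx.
g(x) = 9*x/5 + 2

The best approximation g ∈ W is the orthogonal projection of f onto W. Writing g = a_0 + a_1 x + a_2 x^2, the coefficients solve the normal equations G · a = b where
  G_{ij} = <φ_i, φ_j> and b_i = <f, φ_i>, with φ_0 = 1, φ_1 = x, φ_2 = x^2.
G =
  [2, 0, 2/3]
  [0, 2/3, 0]
  [2/3, 0, 2/5],
b = (4, 6/5, 4/3).
Solving gives a_0 = 2, a_1 = 9/5, a_2 = 0, so
  g(x) = 9*x/5 + 2.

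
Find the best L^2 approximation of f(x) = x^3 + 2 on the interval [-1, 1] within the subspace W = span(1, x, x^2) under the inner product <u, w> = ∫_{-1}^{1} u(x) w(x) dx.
g(x) = 3*x/5 + 2

The best approximation g ∈ W is the orthogonal projection of f onto W. Writing g = a_0 + a_1 x + a_2 x^2, the coefficients solve the normal equations G · a = b where
  G_{ij} = <φ_i, φ_j> and b_i = <f, φ_i>, with φ_0 = 1, φ_1 = x, φ_2 = x^2.
G =
  [2, 0, 2/3]
  [0, 2/3, 0]
  [2/3, 0, 2/5],
b = (4, 2/5, 4/3).
Solving gives a_0 = 2, a_1 = 3/5, a_2 = 0, so
  g(x) = 3*x/5 + 2.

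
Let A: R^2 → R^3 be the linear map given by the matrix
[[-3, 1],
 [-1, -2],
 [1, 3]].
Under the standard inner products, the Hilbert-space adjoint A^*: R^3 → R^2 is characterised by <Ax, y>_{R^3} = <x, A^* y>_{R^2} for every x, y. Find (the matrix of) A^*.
A^* = A^T =
[[-3, -1, 1],
 [1, -2, 3]]

For real matrices with standard dot products, the defining identity <Ax, y> = <x, A^* y> gives (Ax)^T y = x^T (A^*) y, i.e. x^T A^T y = x^T (A^*) y. Since this holds for all x, y, we must have A^* = A^T. Therefore
A^* =
[[-3, -1, 1],
 [1, -2, 3]].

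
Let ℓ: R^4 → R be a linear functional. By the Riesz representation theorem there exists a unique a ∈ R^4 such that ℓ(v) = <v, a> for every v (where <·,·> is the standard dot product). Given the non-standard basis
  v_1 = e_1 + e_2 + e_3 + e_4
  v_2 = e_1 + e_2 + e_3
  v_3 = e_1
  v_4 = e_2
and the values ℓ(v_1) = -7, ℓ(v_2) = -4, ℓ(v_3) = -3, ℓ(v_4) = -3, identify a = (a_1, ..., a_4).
a = (-3, -3, 2, -3)

Write a = (a_1, ..., a_4) in the standard basis. For each basis vector v_i, ℓ(v_i) = <v_i, a> is a linear equation in the a_j's. Collect the n equations into a matrix system V a = ℓ, where row i of V is v_i (expressed in the standard basis). Since V is invertible (lower-triangular with 1s on the diagonal, up to permutation), solve by back-substitution:
  V =
[[1, 1, 1, 1],
 [1, 1, 1, 0],
 [1, 0, 0, 0],
 [0, 1, 0, 0]]
  V a = (-7, -4, -3, -3)
Solving gives a = (-3, -3, 2, -3).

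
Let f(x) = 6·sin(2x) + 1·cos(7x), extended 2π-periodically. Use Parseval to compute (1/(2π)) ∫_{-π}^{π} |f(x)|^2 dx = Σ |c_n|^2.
Σ |c_n|^2 = 37/2

Expand |f|^2 and use orthogonality of {sin(nx), cos(mx)} on [-π, π]:
  ∫_{-π}^{π} sin(nx)^2 dx = π, ∫ cos(mx)^2 dx = π, and cross terms integrate to 0.
So ∫_{-π}^{π} f(x)^2 dx = 6^2 · π + 1^2 · π = (36 + 1)π.
Divide by 2π: (36 + 1)/2 = 37/2.
By Parseval, this equals Σ |c_n|^2.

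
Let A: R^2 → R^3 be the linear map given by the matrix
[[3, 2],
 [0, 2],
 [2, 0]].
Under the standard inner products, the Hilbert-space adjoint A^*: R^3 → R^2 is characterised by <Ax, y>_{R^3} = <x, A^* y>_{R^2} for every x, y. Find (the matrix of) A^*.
A^* = A^T =
[[3, 0, 2],
 [2, 2, 0]]

For real matrices with standard dot products, the defining identity <Ax, y> = <x, A^* y> gives (Ax)^T y = x^T (A^*) y, i.e. x^T A^T y = x^T (A^*) y. Since this holds for all x, y, we must have A^* = A^T. Therefore
A^* =
[[3, 0, 2],
 [2, 2, 0]].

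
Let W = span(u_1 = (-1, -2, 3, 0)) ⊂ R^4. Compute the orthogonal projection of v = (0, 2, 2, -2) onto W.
proj_W(v) = (-1/7, -2/7, 3/7, 0)

Set up U = [u_1 | ... | u_1] ∈ R^(4×1). The projector onto W = col(U) is P = U (U^T U)^(-1) U^T.
Compute U^T U =
  [14],
and U^T v = (2).
Solve U^T U · c = U^T v for the coefficients: c = (1/7). The projection is proj_W(v) = U c.
Check: (v - proj_W(v)) · u_1 = 0  (should be 0).
Result: proj_W(v) = (-1/7, -2/7, 3/7, 0).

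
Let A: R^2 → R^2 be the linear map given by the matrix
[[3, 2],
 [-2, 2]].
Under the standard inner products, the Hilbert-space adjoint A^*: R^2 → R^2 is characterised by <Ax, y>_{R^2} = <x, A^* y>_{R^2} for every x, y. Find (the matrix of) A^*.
A^* = A^T =
[[3, -2],
 [2, 2]]

For real matrices with standard dot products, the defining identity <Ax, y> = <x, A^* y> gives (Ax)^T y = x^T (A^*) y, i.e. x^T A^T y = x^T (A^*) y. Since this holds for all x, y, we must have A^* = A^T. Therefore
A^* =
[[3, -2],
 [2, 2]].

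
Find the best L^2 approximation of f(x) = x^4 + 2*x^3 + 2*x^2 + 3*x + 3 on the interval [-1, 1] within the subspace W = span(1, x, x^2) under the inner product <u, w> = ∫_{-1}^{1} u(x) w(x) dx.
g(x) = 20*x^2/7 + 21*x/5 + 102/35

The best approximation g ∈ W is the orthogonal projection of f onto W. Writing g = a_0 + a_1 x + a_2 x^2, the coefficients solve the normal equations G · a = b where
  G_{ij} = <φ_i, φ_j> and b_i = <f, φ_i>, with φ_0 = 1, φ_1 = x, φ_2 = x^2.
G =
  [2, 0, 2/3]
  [0, 2/3, 0]
  [2/3, 0, 2/5],
b = (116/15, 14/5, 108/35).
Solving gives a_0 = 102/35, a_1 = 21/5, a_2 = 20/7, so
  g(x) = 20*x^2/7 + 21*x/5 + 102/35.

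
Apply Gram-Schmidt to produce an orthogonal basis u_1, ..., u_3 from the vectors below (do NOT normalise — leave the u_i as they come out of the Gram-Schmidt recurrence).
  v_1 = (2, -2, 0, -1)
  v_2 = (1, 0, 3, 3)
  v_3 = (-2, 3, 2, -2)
Orthogonal basis:
  u_1 = (2, -2, 0, -1)
  u_2 = (11/9, -2/9, 3, 26/9)
  u_3 = (-3/85, 101/85, 209/85, -208/85)

Apply the Gram-Schmidt recurrence
  u_1 = v_1
  u_i = v_i − Σ_{j<i} ((v_i · u_j) / (u_j · u_j)) · u_j.

Step by step this gives:
  u_1 = (2, -2, 0, -1)
  u_2 = (11/9, -2/9, 3, 26/9)
  u_3 = (-3/85, 101/85, 209/85, -208/85)

Orthogonality check:
  u_2 · u_1 = 0 (should be 0)
  u_3 · u_1 = 0 (should be 0)
  u_3 · u_2 = 0 (should be 0)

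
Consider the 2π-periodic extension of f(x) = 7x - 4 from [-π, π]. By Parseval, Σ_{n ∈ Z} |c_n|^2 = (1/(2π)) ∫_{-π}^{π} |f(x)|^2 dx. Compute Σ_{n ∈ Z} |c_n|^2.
Σ |c_n|^2 = 49π^2/3 + 16

Expand and integrate term by term over [-π, π]:
  ∫ (7x)^2 dx = 49·(2π^3/3); ∫ 2·7·(-4)·x dx = 0 (odd integrand); ∫ (-4)^2 dx = 16·2π.
So (1/(2π)) ∫_{-π}^{π} (7x - 4)^2 dx = 49π^2/3 + 16 = 49π^2/3 + 16.
Parseval ⇒ Σ |c_n|^2 = 49π^2/3 + 16.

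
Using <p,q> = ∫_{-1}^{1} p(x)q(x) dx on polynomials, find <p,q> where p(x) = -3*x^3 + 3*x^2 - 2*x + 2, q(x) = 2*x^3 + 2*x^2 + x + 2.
<p,q> = 1178/105

Expand the product: p(x)·q(x) = -6*x^6 - x^4 - 3*x^3 + 8*x^2 - 2*x + 4.
∫_{-1}^{1} of each monomial x^k gives [2/(k+1) if k even, 0 if k odd]. Integrating term-by-term (or equivalently evaluating the antiderivative F(x) = -6*x^7/7 - x^5/5 - 3*x^4/4 + 8*x^3/3 - x^2 + 4*x at the endpoints):
  F(1) − F(−1) = 1621/420 − (-3091/420) = 1178/105.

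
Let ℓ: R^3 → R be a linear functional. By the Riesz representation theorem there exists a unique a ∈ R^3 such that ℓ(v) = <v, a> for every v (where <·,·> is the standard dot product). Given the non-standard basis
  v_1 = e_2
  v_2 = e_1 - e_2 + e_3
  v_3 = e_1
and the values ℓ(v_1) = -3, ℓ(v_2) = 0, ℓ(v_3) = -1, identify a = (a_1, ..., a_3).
a = (-1, -3, -2)

Write a = (a_1, ..., a_3) in the standard basis. For each basis vector v_i, ℓ(v_i) = <v_i, a> is a linear equation in the a_j's. Collect the n equations into a matrix system V a = ℓ, where row i of V is v_i (expressed in the standard basis). Since V is invertible (lower-triangular with 1s on the diagonal, up to permutation), solve by back-substitution:
  V =
[[0, 1, 0],
 [1, -1, 1],
 [1, 0, 0]]
  V a = (-3, 0, -1)
Solving gives a = (-1, -3, -2).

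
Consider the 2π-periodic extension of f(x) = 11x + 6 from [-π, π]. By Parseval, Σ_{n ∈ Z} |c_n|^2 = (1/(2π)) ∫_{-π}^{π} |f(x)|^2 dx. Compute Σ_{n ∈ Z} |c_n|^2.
Σ |c_n|^2 = 121π^2/3 + 36

Expand and integrate term by term over [-π, π]:
  ∫ (11x)^2 dx = 121·(2π^3/3); ∫ 2·11·(6)·x dx = 0 (odd integrand); ∫ 6^2 dx = 36·2π.
So (1/(2π)) ∫_{-π}^{π} (11x + 6)^2 dx = 121π^2/3 + 36 = 121π^2/3 + 36.
Parseval ⇒ Σ |c_n|^2 = 121π^2/3 + 36.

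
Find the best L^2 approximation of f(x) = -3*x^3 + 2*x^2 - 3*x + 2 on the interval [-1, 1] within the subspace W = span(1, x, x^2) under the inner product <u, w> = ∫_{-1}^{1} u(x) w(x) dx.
g(x) = 2*x^2 - 24*x/5 + 2

The best approximation g ∈ W is the orthogonal projection of f onto W. Writing g = a_0 + a_1 x + a_2 x^2, the coefficients solve the normal equations G · a = b where
  G_{ij} = <φ_i, φ_j> and b_i = <f, φ_i>, with φ_0 = 1, φ_1 = x, φ_2 = x^2.
G =
  [2, 0, 2/3]
  [0, 2/3, 0]
  [2/3, 0, 2/5],
b = (16/3, -16/5, 32/15).
Solving gives a_0 = 2, a_1 = -24/5, a_2 = 2, so
  g(x) = 2*x^2 - 24*x/5 + 2.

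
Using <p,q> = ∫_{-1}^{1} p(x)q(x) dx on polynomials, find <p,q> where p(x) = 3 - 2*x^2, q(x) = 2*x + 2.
<p,q> = 28/3

Expand the product: p(x)·q(x) = -4*x^3 - 4*x^2 + 6*x + 6.
∫_{-1}^{1} of each monomial x^k gives [2/(k+1) if k even, 0 if k odd]. Integrating term-by-term (or equivalently evaluating the antiderivative F(x) = -x^4 - 4*x^3/3 + 3*x^2 + 6*x at the endpoints):
  F(1) − F(−1) = 20/3 − (-8/3) = 28/3.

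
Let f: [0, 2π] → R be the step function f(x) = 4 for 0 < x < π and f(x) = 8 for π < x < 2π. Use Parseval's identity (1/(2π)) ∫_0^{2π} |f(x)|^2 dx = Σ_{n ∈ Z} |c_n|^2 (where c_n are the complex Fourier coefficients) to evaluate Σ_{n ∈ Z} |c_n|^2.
Σ |c_n|^2 = 40

Parseval equates the L^2 energy of f (normalised by 1/(2π)) with the ℓ^2 sum of its Fourier coefficients: (1/(2π)) ∫_0^{2π} |f|^2 = Σ |c_n|^2.
Compute the left side: (1/(2π)) [∫_0^π 4^2 dx + ∫_π^{2π} 8^2 dx] = (1/(2π)) · (16π + 64π) = (16 + 64)/2 = 40.
So Σ_{n ∈ Z} |c_n|^2 = 40.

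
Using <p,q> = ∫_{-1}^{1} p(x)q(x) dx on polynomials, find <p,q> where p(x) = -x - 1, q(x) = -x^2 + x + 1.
<p,q> = -2

Expand the product: p(x)·q(x) = x^3 - 2*x - 1.
∫_{-1}^{1} of each monomial x^k gives [2/(k+1) if k even, 0 if k odd]. Integrating term-by-term (or equivalently evaluating the antiderivative F(x) = x^4/4 - x^2 - x at the endpoints):
  F(1) − F(−1) = -7/4 − (1/4) = -2.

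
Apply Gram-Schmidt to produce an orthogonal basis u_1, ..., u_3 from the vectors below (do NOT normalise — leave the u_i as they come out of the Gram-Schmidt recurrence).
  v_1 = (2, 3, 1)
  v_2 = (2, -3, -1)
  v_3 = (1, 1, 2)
Orthogonal basis:
  u_1 = (2, 3, 1)
  u_2 = (20/7, -12/7, -4/7)
  u_3 = (0, -1/2, 3/2)

Apply the Gram-Schmidt recurrence
  u_1 = v_1
  u_i = v_i − Σ_{j<i} ((v_i · u_j) / (u_j · u_j)) · u_j.

Step by step this gives:
  u_1 = (2, 3, 1)
  u_2 = (20/7, -12/7, -4/7)
  u_3 = (0, -1/2, 3/2)

Orthogonality check:
  u_2 · u_1 = 0 (should be 0)
  u_3 · u_1 = 0 (should be 0)
  u_3 · u_2 = 0 (should be 0)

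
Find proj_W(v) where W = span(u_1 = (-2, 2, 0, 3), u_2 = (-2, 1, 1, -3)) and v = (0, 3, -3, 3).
proj_W(v) = (-30/41, 48/41, -18/41, 153/41)

Set up U = [u_1 | ... | u_2] ∈ R^(4×2). The projector onto W = col(U) is P = U (U^T U)^(-1) U^T.
Compute U^T U =
  [17, -3]
  [-3, 15],
and U^T v = (15, -9).
Solve U^T U · c = U^T v for the coefficients: c = (33/41, -18/41). The projection is proj_W(v) = U c.
Check: (v - proj_W(v)) · u_1 = 0  (should be 0).
Check: (v - proj_W(v)) · u_2 = 0  (should be 0).
Result: proj_W(v) = (-30/41, 48/41, -18/41, 153/41).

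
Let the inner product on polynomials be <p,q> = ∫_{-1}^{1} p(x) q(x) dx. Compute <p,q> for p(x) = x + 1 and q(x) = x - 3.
<p,q> = -16/3

Expand the product: p(x)·q(x) = x^2 - 2*x - 3.
∫_{-1}^{1} of each monomial x^k gives [2/(k+1) if k even, 0 if k odd]. Integrating term-by-term (or equivalently evaluating the antiderivative F(x) = x^3/3 - x^2 - 3*x at the endpoints):
  F(1) − F(−1) = -11/3 − (5/3) = -16/3.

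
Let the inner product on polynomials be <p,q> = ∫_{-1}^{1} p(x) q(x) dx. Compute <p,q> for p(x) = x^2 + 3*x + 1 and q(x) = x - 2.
<p,q> = -10/3

Expand the product: p(x)·q(x) = x^3 + x^2 - 5*x - 2.
∫_{-1}^{1} of each monomial x^k gives [2/(k+1) if k even, 0 if k odd]. Integrating term-by-term (or equivalently evaluating the antiderivative F(x) = x^4/4 + x^3/3 - 5*x^2/2 - 2*x at the endpoints):
  F(1) − F(−1) = -47/12 − (-7/12) = -10/3.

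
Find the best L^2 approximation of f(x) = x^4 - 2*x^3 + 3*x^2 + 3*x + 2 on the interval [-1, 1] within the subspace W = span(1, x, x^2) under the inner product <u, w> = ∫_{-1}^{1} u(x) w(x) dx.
g(x) = 27*x^2/7 + 9*x/5 + 67/35

The best approximation g ∈ W is the orthogonal projection of f onto W. Writing g = a_0 + a_1 x + a_2 x^2, the coefficients solve the normal equations G · a = b where
  G_{ij} = <φ_i, φ_j> and b_i = <f, φ_i>, with φ_0 = 1, φ_1 = x, φ_2 = x^2.
G =
  [2, 0, 2/3]
  [0, 2/3, 0]
  [2/3, 0, 2/5],
b = (32/5, 6/5, 296/105).
Solving gives a_0 = 67/35, a_1 = 9/5, a_2 = 27/7, so
  g(x) = 27*x^2/7 + 9*x/5 + 67/35.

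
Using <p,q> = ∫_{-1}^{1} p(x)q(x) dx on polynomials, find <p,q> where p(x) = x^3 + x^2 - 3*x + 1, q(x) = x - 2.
<p,q> = -104/15

Expand the product: p(x)·q(x) = x^4 - x^3 - 5*x^2 + 7*x - 2.
∫_{-1}^{1} of each monomial x^k gives [2/(k+1) if k even, 0 if k odd]. Integrating term-by-term (or equivalently evaluating the antiderivative F(x) = x^5/5 - x^4/4 - 5*x^3/3 + 7*x^2/2 - 2*x at the endpoints):
  F(1) − F(−1) = -13/60 − (403/60) = -104/15.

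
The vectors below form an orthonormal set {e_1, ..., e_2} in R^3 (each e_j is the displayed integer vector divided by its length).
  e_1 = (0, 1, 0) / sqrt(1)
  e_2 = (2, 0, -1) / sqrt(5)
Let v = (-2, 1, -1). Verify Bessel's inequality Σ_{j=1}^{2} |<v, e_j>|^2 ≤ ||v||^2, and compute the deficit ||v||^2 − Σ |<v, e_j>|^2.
Σ |<v, e_j>|^2 = 14/5; ||v||^2 = 6; deficit = 16/5

Write each e_j = u_j / sqrt(<u_j, u_j>) where u_j is the displayed integer vector. Then <v, e_j> = <v, u_j> / sqrt(<u_j, u_j>), so |<v, e_j>|^2 = <v, u_j>^2 / <u_j, u_j>.
Coefficients: <v, e_1> = 1/sqrt(1), <v, e_2> = -3/sqrt(5).
Square and sum: Σ |<v, e_j>|^2 = 14/5.
Compute ||v||^2 = v·v = 6.
Deficit = 6 − 14/5 = 16/5 ≥ 0, confirming Bessel's inequality. (The deficit equals ||v − Σ <v,e_j> e_j||^2, the squared distance from v to span{e_j}.)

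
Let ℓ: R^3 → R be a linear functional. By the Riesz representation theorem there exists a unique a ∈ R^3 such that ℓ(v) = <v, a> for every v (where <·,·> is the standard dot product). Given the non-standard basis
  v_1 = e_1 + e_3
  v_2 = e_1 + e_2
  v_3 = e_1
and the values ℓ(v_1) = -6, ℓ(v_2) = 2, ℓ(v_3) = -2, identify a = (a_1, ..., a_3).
a = (-2, 4, -4)

Write a = (a_1, ..., a_3) in the standard basis. For each basis vector v_i, ℓ(v_i) = <v_i, a> is a linear equation in the a_j's. Collect the n equations into a matrix system V a = ℓ, where row i of V is v_i (expressed in the standard basis). Since V is invertible (lower-triangular with 1s on the diagonal, up to permutation), solve by back-substitution:
  V =
[[1, 0, 1],
 [1, 1, 0],
 [1, 0, 0]]
  V a = (-6, 2, -2)
Solving gives a = (-2, 4, -4).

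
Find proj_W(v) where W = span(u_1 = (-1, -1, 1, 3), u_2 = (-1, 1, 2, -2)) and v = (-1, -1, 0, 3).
proj_W(v) = (-29/52, -57/52, 15/52, 157/52)

Set up U = [u_1 | ... | u_2] ∈ R^(4×2). The projector onto W = col(U) is P = U (U^T U)^(-1) U^T.
Compute U^T U =
  [12, -4]
  [-4, 10],
and U^T v = (11, -6).
Solve U^T U · c = U^T v for the coefficients: c = (43/52, -7/26). The projection is proj_W(v) = U c.
Check: (v - proj_W(v)) · u_1 = 0  (should be 0).
Check: (v - proj_W(v)) · u_2 = 0  (should be 0).
Result: proj_W(v) = (-29/52, -57/52, 15/52, 157/52).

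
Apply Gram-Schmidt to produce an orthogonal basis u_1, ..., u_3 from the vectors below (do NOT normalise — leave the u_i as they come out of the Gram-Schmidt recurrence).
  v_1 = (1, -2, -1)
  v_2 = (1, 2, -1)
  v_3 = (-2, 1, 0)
Orthogonal basis:
  u_1 = (1, -2, -1)
  u_2 = (4/3, 4/3, -4/3)
  u_3 = (-1, 0, -1)

Apply the Gram-Schmidt recurrence
  u_1 = v_1
  u_i = v_i − Σ_{j<i} ((v_i · u_j) / (u_j · u_j)) · u_j.

Step by step this gives:
  u_1 = (1, -2, -1)
  u_2 = (4/3, 4/3, -4/3)
  u_3 = (-1, 0, -1)

Orthogonality check:
  u_2 · u_1 = 0 (should be 0)
  u_3 · u_1 = 0 (should be 0)
  u_3 · u_2 = 0 (should be 0)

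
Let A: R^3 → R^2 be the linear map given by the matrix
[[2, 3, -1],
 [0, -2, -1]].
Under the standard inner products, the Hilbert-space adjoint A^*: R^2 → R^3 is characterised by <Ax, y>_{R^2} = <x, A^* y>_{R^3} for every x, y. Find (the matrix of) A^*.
A^* = A^T =
[[2, 0],
 [3, -2],
 [-1, -1]]

For real matrices with standard dot products, the defining identity <Ax, y> = <x, A^* y> gives (Ax)^T y = x^T (A^*) y, i.e. x^T A^T y = x^T (A^*) y. Since this holds for all x, y, we must have A^* = A^T. Therefore
A^* =
[[2, 0],
 [3, -2],
 [-1, -1]].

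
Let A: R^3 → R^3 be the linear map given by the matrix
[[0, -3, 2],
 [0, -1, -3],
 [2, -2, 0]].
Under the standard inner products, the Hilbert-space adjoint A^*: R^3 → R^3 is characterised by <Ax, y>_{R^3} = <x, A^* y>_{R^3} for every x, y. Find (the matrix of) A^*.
A^* = A^T =
[[0, 0, 2],
 [-3, -1, -2],
 [2, -3, 0]]

For real matrices with standard dot products, the defining identity <Ax, y> = <x, A^* y> gives (Ax)^T y = x^T (A^*) y, i.e. x^T A^T y = x^T (A^*) y. Since this holds for all x, y, we must have A^* = A^T. Therefore
A^* =
[[0, 0, 2],
 [-3, -1, -2],
 [2, -3, 0]].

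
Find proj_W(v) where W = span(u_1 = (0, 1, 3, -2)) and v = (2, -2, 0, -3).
proj_W(v) = (0, 2/7, 6/7, -4/7)

Set up U = [u_1 | ... | u_1] ∈ R^(4×1). The projector onto W = col(U) is P = U (U^T U)^(-1) U^T.
Compute U^T U =
  [14],
and U^T v = (4).
Solve U^T U · c = U^T v for the coefficients: c = (2/7). The projection is proj_W(v) = U c.
Check: (v - proj_W(v)) · u_1 = 0  (should be 0).
Result: proj_W(v) = (0, 2/7, 6/7, -4/7).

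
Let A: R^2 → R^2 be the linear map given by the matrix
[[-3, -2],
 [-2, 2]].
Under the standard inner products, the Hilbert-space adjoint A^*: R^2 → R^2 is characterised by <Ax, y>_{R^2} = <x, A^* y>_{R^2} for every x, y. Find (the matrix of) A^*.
A^* = A^T =
[[-3, -2],
 [-2, 2]]

For real matrices with standard dot products, the defining identity <Ax, y> = <x, A^* y> gives (Ax)^T y = x^T (A^*) y, i.e. x^T A^T y = x^T (A^*) y. Since this holds for all x, y, we must have A^* = A^T. Therefore
A^* =
[[-3, -2],
 [-2, 2]].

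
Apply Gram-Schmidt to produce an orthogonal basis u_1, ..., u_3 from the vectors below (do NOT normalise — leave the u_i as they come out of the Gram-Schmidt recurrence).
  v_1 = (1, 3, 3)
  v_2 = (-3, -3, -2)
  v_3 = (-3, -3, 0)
Orthogonal basis:
  u_1 = (1, 3, 3)
  u_2 = (-39/19, -3/19, 16/19)
  u_3 = (18/47, -42/47, 36/47)

Apply the Gram-Schmidt recurrence
  u_1 = v_1
  u_i = v_i − Σ_{j<i} ((v_i · u_j) / (u_j · u_j)) · u_j.

Step by step this gives:
  u_1 = (1, 3, 3)
  u_2 = (-39/19, -3/19, 16/19)
  u_3 = (18/47, -42/47, 36/47)

Orthogonality check:
  u_2 · u_1 = 0 (should be 0)
  u_3 · u_1 = 0 (should be 0)
  u_3 · u_2 = 0 (should be 0)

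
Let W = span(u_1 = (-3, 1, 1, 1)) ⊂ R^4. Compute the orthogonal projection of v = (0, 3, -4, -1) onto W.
proj_W(v) = (1/2, -1/6, -1/6, -1/6)

Set up U = [u_1 | ... | u_1] ∈ R^(4×1). The projector onto W = col(U) is P = U (U^T U)^(-1) U^T.
Compute U^T U =
  [12],
and U^T v = (-2).
Solve U^T U · c = U^T v for the coefficients: c = (-1/6). The projection is proj_W(v) = U c.
Check: (v - proj_W(v)) · u_1 = 0  (should be 0).
Result: proj_W(v) = (1/2, -1/6, -1/6, -1/6).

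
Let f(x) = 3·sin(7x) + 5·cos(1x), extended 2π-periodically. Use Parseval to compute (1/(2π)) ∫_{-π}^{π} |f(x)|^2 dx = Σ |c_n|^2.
Σ |c_n|^2 = 17

Expand |f|^2 and use orthogonality of {sin(nx), cos(mx)} on [-π, π]:
  ∫_{-π}^{π} sin(nx)^2 dx = π, ∫ cos(mx)^2 dx = π, and cross terms integrate to 0.
So ∫_{-π}^{π} f(x)^2 dx = 3^2 · π + 5^2 · π = (9 + 25)π.
Divide by 2π: (9 + 25)/2 = 17.
By Parseval, this equals Σ |c_n|^2.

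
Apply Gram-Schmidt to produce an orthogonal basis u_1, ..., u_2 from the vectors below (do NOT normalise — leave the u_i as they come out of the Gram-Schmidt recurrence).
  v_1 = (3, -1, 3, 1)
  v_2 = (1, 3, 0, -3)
Orthogonal basis:
  u_1 = (3, -1, 3, 1)
  u_2 = (29/20, 57/20, 9/20, -57/20)

Apply the Gram-Schmidt recurrence
  u_1 = v_1
  u_i = v_i − Σ_{j<i} ((v_i · u_j) / (u_j · u_j)) · u_j.

Step by step this gives:
  u_1 = (3, -1, 3, 1)
  u_2 = (29/20, 57/20, 9/20, -57/20)

Orthogonality check:
  u_2 · u_1 = 0 (should be 0)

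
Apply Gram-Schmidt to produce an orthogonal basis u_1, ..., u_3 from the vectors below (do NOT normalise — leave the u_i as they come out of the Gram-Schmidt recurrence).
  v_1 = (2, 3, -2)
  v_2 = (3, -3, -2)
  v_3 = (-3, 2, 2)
Orthogonal basis:
  u_1 = (2, 3, -2)
  u_2 = (49/17, -54/17, -32/17)
  u_3 = (-24/373, -4/373, -30/373)

Apply the Gram-Schmidt recurrence
  u_1 = v_1
  u_i = v_i − Σ_{j<i} ((v_i · u_j) / (u_j · u_j)) · u_j.

Step by step this gives:
  u_1 = (2, 3, -2)
  u_2 = (49/17, -54/17, -32/17)
  u_3 = (-24/373, -4/373, -30/373)

Orthogonality check:
  u_2 · u_1 = 0 (should be 0)
  u_3 · u_1 = 0 (should be 0)
  u_3 · u_2 = 0 (should be 0)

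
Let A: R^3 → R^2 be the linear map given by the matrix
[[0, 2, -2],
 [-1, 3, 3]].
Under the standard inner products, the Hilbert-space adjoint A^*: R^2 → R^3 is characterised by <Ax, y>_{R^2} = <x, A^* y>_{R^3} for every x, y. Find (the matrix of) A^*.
A^* = A^T =
[[0, -1],
 [2, 3],
 [-2, 3]]

For real matrices with standard dot products, the defining identity <Ax, y> = <x, A^* y> gives (Ax)^T y = x^T (A^*) y, i.e. x^T A^T y = x^T (A^*) y. Since this holds for all x, y, we must have A^* = A^T. Therefore
A^* =
[[0, -1],
 [2, 3],
 [-2, 3]].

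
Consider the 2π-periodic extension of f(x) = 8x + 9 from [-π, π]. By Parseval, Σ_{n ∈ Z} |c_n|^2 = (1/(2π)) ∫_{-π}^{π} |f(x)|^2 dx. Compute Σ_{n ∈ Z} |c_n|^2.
Σ |c_n|^2 = 64π^2/3 + 81

Expand and integrate term by term over [-π, π]:
  ∫ (8x)^2 dx = 64·(2π^3/3); ∫ 2·8·(9)·x dx = 0 (odd integrand); ∫ 9^2 dx = 81·2π.
So (1/(2π)) ∫_{-π}^{π} (8x + 9)^2 dx = 64π^2/3 + 81 = 64π^2/3 + 81.
Parseval ⇒ Σ |c_n|^2 = 64π^2/3 + 81.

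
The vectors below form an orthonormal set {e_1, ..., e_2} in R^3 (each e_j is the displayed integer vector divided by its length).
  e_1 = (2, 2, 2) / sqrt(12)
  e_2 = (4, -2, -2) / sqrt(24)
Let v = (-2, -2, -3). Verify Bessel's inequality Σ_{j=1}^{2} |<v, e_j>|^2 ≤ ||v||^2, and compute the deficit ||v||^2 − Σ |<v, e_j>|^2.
Σ |<v, e_j>|^2 = 33/2; ||v||^2 = 17; deficit = 1/2

Write each e_j = u_j / sqrt(<u_j, u_j>) where u_j is the displayed integer vector. Then <v, e_j> = <v, u_j> / sqrt(<u_j, u_j>), so |<v, e_j>|^2 = <v, u_j>^2 / <u_j, u_j>.
Coefficients: <v, e_1> = -14/sqrt(12), <v, e_2> = 2/sqrt(24).
Square and sum: Σ |<v, e_j>|^2 = 33/2.
Compute ||v||^2 = v·v = 17.
Deficit = 17 − 33/2 = 1/2 ≥ 0, confirming Bessel's inequality. (The deficit equals ||v − Σ <v,e_j> e_j||^2, the squared distance from v to span{e_j}.)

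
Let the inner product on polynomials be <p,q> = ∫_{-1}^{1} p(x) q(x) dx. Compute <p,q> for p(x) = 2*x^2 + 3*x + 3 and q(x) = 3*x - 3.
<p,q> = -16

Expand the product: p(x)·q(x) = 6*x^3 + 3*x^2 - 9.
∫_{-1}^{1} of each monomial x^k gives [2/(k+1) if k even, 0 if k odd]. Integrating term-by-term (or equivalently evaluating the antiderivative F(x) = 3*x^4/2 + x^3 - 9*x at the endpoints):
  F(1) − F(−1) = -13/2 − (19/2) = -16.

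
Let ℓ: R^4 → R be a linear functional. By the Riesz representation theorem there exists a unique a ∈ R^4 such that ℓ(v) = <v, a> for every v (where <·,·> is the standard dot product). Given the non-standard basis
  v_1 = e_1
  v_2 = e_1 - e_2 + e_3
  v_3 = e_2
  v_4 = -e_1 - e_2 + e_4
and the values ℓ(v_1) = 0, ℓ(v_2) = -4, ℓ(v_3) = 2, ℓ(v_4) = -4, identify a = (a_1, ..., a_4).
a = (0, 2, -2, -2)

Write a = (a_1, ..., a_4) in the standard basis. For each basis vector v_i, ℓ(v_i) = <v_i, a> is a linear equation in the a_j's. Collect the n equations into a matrix system V a = ℓ, where row i of V is v_i (expressed in the standard basis). Since V is invertible (lower-triangular with 1s on the diagonal, up to permutation), solve by back-substitution:
  V =
[[1, 0, 0, 0],
 [1, -1, 1, 0],
 [0, 1, 0, 0],
 [-1, -1, 0, 1]]
  V a = (0, -4, 2, -4)
Solving gives a = (0, 2, -2, -2).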